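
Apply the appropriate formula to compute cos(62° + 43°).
cos(62° + 43°) = cos 62° cos 43° - sin 62° sin 43° = -(√6-√2)/4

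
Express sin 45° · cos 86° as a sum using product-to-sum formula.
sin 45° cos 86° = (1/2)[sin(45°+86°) + sin(45°-86°)]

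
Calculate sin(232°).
sin(232°) = -0.788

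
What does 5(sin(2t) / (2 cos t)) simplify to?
5(sin(2t) / (2 cos t)) = 5(sin t) (using Double angle)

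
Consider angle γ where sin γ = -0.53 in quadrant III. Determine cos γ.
cos γ = ±√(1 - sin²γ) = -0.848 (negative in QIII)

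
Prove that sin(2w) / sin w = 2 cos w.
LHS = 2 sin w cos w / sin w = 2 cos w = RHS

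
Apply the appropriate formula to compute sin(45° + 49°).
sin(45° + 49°) = sin 45° cos 49° + cos 45° sin 49° = 0.9976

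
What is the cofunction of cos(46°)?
cos(46°) = sin(90° - 46°) = sin(44°)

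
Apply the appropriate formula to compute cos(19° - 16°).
cos(19° - 16°) = cos 19° cos 16° + sin 19° sin 16° = 0.9986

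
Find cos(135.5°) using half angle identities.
cos(135.5°) = -√((1 + cos 271°)/2) = -0.7133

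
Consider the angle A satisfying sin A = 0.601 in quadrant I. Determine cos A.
cos A = √(1 - sin²A) = 0.7992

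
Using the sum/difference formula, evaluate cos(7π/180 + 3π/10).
cos(7π/180 + 3π/10) = cos 7π/180 cos 3π/10 - sin 7π/180 sin 3π/10 = 0.4848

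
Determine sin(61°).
sin(61°) = 0.8746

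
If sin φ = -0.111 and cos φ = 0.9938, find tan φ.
tan φ = sin φ / cos φ = -0.1117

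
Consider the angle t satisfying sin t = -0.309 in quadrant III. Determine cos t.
cos t = ±√(1 - sin²t) = -0.9511 (negative in QIII)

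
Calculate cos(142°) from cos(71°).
cos(142°) = cos²71° - sin²71° = -0.788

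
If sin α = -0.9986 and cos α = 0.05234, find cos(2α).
cos(2α) = cos²α - sin²α = -0.9945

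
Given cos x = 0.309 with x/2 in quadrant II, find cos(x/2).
cos(x/2) = ±√((1 + cos x)/2); negative since x/2 ∈ QII, so cos(x/2) = -0.809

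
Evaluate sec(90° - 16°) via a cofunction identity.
sec(90° - 16°) = csc(16°) = 3.628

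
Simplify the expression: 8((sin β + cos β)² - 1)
8((sin β + cos β)² - 1) = 8(sin(2β)) (using Pythagorean + double angle)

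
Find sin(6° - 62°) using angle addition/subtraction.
sin(6° - 62°) = sin 6° cos 62° - cos 6° sin 62° = -0.829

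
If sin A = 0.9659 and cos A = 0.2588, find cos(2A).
cos(2A) = cos²A - sin²A = -0.866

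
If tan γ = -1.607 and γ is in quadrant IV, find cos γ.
cos γ = 0.5283 (using tan²γ + 1 = sec²γ)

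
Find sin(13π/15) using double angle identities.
sin(13π/15) = 2 sin 13π/30 cos 13π/30 = 0.4067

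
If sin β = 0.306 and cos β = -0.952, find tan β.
tan β = sin β / cos β = -0.3214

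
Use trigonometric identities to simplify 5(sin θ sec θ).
5(sin θ sec θ) = 5(tan θ) (using Reciprocal + quotient)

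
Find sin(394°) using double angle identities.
sin(394°) = 2 sin 197° cos 197° = 0.5592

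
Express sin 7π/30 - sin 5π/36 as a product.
sin 7π/30 - sin 5π/36 = 2 cos(67π/360) sin(17π/360)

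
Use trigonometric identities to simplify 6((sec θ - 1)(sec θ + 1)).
6((sec θ - 1)(sec θ + 1)) = 6(tan²θ) (using Diff. of squares)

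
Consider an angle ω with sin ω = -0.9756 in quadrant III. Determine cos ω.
cos ω = ±√(1 - sin²ω) = -0.2196 (negative in QIII)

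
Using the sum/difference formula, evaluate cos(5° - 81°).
cos(5° - 81°) = cos 5° cos 81° + sin 5° sin 81° = 0.2419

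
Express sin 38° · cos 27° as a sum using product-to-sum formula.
sin 38° cos 27° = (1/2)[sin(38°+27°) + sin(38°-27°)]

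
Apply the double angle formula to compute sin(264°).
sin(264°) = 2 sin 132° cos 132° = -0.9945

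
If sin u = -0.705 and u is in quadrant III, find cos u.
cos u = -0.7092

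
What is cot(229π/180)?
cot(229π/180) = 0.8693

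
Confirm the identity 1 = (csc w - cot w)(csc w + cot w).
RHS = csc²w - cot²w = (1 + cot²w) - cot²w = 1 = LHS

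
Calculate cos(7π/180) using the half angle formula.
cos(7π/180) = √((1 + cos 7π/90)/2) = 0.9925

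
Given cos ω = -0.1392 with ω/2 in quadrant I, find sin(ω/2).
sin(ω/2) = ±√((1 - cos ω)/2); positive since ω/2 ∈ QI, so sin(ω/2) = 0.7547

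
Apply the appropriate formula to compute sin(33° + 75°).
sin(33° + 75°) = sin 33° cos 75° + cos 33° sin 75° = 0.9511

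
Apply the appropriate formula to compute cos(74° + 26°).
cos(74° + 26°) = cos 74° cos 26° - sin 74° sin 26° = -0.1736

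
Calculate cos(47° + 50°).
cos(47° + 50°) = cos 47° cos 50° - sin 47° sin 50° = -0.1219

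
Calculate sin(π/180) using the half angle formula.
sin(π/180) = √((1 - cos π/90)/2) = 0.01745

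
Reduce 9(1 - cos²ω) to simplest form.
9(1 - cos²ω) = 9(sin²ω) (using Pythagorean identity)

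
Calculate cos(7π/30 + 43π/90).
cos(7π/30 + 43π/90) = cos 7π/30 cos 43π/90 - sin 7π/30 sin 43π/90 = -0.6157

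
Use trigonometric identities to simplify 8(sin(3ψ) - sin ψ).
8(sin(3ψ) - sin ψ) = 8(2 cos(2ψ) sin ψ) (using Sum-to-product)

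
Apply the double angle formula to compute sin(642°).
sin(642°) = 2 sin 321° cos 321° = -0.9781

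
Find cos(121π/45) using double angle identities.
cos(121π/45) = cos²121π/90 - sin²121π/90 = -0.5592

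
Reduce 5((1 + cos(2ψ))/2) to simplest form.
5((1 + cos(2ψ))/2) = 5(cos²ψ) (using Power reduction)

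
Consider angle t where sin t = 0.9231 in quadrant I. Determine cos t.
cos t = √(1 - sin²t) = 0.3846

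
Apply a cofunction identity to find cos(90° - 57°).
cos(90° - 57°) = sin(57°) = 0.8387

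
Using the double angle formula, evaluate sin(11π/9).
sin(11π/9) = 2 sin 11π/18 cos 11π/18 = -0.6428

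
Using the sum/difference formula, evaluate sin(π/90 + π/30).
sin(π/90 + π/30) = sin π/90 cos π/30 + cos π/90 sin π/30 = 0.1392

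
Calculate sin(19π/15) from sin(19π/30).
sin(19π/15) = 2 sin 19π/30 cos 19π/30 = -0.7431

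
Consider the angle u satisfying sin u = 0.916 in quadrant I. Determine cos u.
cos u = √(1 - sin²u) = 0.4012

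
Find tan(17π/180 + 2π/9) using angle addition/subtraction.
tan(17π/180 + 2π/9) = (tan 17π/180 + tan 2π/9)/(1 - tan 17π/180 tan 2π/9) = 1.54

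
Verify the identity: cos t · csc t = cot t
LHS = cos t · (1/sin t) = cos t/sin t = cot t = RHS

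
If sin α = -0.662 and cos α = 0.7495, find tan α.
tan α = sin α / cos α = -0.8833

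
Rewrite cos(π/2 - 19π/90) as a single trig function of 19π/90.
cos(π/2 - 19π/90) = sin(19π/90)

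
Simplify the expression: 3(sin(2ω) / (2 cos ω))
3(sin(2ω) / (2 cos ω)) = 3(sin ω) (using Double angle)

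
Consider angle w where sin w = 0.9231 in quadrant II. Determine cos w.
cos w = ±√(1 - sin²w) = -0.3846 (negative in QII)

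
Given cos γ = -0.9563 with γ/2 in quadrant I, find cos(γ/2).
cos(γ/2) = ±√((1 + cos γ)/2); positive since γ/2 ∈ QI, so cos(γ/2) = 0.1478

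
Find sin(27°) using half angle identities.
sin(27°) = √((1 - cos 54°)/2) = 0.454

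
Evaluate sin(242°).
sin(242°) = -0.8829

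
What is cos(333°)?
cos(333°) = 0.891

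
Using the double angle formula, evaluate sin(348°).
sin(348°) = 2 sin 174° cos 174° = -0.2079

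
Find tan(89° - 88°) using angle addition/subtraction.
tan(89° - 88°) = (tan 89° - tan 88°)/(1 + tan 89° tan 88°) = 0.01746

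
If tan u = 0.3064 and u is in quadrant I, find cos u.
cos u = 0.9561 (using tan²u + 1 = sec²u)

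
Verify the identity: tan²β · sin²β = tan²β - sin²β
RHS = sin²β/cos²β - sin²β = sin²β(1/cos²β - 1) = sin²β · (1 - cos²β)/cos²β = sin²β · sin²β/cos²β = sin²β · tan²β = LHS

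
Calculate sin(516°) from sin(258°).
sin(516°) = 2 sin 258° cos 258° = 0.4067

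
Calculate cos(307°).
cos(307°) = 0.6018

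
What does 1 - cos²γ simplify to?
1 - cos²γ = sin²γ (using Pythagorean identity)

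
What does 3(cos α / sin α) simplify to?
3(cos α / sin α) = 3(cot α) (using Quotient identity)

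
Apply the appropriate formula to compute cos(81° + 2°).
cos(81° + 2°) = cos 81° cos 2° - sin 81° sin 2° = 0.1219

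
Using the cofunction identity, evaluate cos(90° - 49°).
cos(90° - 49°) = sin(49°) = 0.7547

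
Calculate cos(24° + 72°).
cos(24° + 72°) = cos 24° cos 72° - sin 24° sin 72° = -0.1045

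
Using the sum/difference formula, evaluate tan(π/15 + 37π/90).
tan(π/15 + 37π/90) = (tan π/15 + tan 37π/90)/(1 - tan π/15 tan 37π/90) = 14.3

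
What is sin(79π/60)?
sin(79π/60) = -0.8387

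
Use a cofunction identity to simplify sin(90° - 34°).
sin(90° - 34°) = cos(34°)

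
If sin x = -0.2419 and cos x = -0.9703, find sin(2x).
sin(2x) = 2 sin x cos x = 0.4694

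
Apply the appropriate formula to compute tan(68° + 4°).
tan(68° + 4°) = (tan 68° + tan 4°)/(1 - tan 68° tan 4°) = 3.078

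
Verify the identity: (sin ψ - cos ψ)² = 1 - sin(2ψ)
LHS = sin²ψ - 2 sin ψ cos ψ + cos²ψ = (sin²ψ + cos²ψ) - 2 sin ψ cos ψ = 1 - sin(2ψ) = RHS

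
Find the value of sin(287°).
sin(287°) = -0.9563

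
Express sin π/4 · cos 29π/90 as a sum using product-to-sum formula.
sin π/4 cos 29π/90 = (1/2)[sin(π/4+29π/90) + sin(π/4-29π/90)]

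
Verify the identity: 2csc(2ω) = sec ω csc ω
LHS = 2/sin(2ω) = 2/(2 sin ω cos ω) = 1/(sin ω cos ω) = (1/cos ω)(1/sin ω) = sec ω csc ω = RHS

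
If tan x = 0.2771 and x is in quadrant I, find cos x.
cos x = 0.9637 (using tan²x + 1 = sec²x)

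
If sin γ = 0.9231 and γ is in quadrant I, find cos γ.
cos γ = 0.3846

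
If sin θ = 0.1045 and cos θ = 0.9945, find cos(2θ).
cos(2θ) = cos²θ - sin²θ = 0.9781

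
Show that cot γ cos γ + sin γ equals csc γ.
LHS = cos²γ/sin γ + sin γ = (cos²γ + sin²γ)/sin γ = 1/sin γ = csc γ = RHS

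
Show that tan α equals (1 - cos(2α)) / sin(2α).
RHS = 2sin²α / (2 sin α cos α) = sin α/cos α = tan α = LHS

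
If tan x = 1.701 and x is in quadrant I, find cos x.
cos x = 0.5068 (using tan²x + 1 = sec²x)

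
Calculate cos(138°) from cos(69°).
cos(138°) = 2cos²69° - 1 = -0.7431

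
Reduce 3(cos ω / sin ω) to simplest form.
3(cos ω / sin ω) = 3(cot ω) (using Quotient identity)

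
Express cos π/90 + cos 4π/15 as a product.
cos π/90 + cos 4π/15 = 2 cos(5π/36) cos(-23π/180)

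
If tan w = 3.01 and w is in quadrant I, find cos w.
cos w = 0.3153 (using tan²w + 1 = sec²w)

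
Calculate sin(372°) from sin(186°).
sin(372°) = 2 sin 186° cos 186° = 0.2079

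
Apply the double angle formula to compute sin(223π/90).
sin(223π/90) = 2 sin 223π/180 cos 223π/180 = 0.9976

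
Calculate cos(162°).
cos(162°) = -0.9511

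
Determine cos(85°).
cos(85°) = 0.08716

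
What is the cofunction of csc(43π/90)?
csc(43π/90) = sec(π/2 - 43π/90) = sec(π/45)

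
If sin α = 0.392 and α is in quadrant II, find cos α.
cos α = -0.92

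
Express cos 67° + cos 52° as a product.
cos 67° + cos 52° = 2 cos(59.5°) cos(7.5°)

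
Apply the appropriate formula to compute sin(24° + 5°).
sin(24° + 5°) = sin 24° cos 5° + cos 24° sin 5° = 0.4848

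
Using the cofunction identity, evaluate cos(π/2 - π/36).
cos(π/2 - π/36) = sin(π/36) = 0.08716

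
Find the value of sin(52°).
sin(52°) = 0.788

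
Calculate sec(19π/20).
sec(19π/20) = -1.012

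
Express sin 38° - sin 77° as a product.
sin 38° - sin 77° = 2 cos(57.5°) sin(-19.5°)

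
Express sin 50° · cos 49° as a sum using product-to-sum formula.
sin 50° cos 49° = (1/2)[sin(50°+49°) + sin(50°-49°)]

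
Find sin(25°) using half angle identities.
sin(25°) = √((1 - cos 50°)/2) = 0.4226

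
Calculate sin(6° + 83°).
sin(6° + 83°) = sin 6° cos 83° + cos 6° sin 83° = 0.9998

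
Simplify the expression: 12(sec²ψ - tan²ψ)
12(sec²ψ - tan²ψ) = 12 (using Pythagorean identity)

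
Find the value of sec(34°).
sec(34°) = 1.206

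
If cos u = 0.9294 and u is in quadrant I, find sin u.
sin u = 0.3691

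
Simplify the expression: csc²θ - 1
csc²θ - 1 = cot²θ (using Pythagorean identity)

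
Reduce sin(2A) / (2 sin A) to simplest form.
sin(2A) / (2 sin A) = cos A (using Double angle)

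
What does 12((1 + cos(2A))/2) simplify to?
12((1 + cos(2A))/2) = 12(cos²A) (using Power reduction)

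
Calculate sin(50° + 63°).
sin(50° + 63°) = sin 50° cos 63° + cos 50° sin 63° = 0.9205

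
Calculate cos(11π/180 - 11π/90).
cos(11π/180 - 11π/90) = cos 11π/180 cos 11π/90 + sin 11π/180 sin 11π/90 = 0.9816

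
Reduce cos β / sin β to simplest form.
cos β / sin β = cot β (using Quotient identity)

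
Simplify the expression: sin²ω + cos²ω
sin²ω + cos²ω = 1 (using Pythagorean identity)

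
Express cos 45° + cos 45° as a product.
cos 45° + cos 45° = 2 cos(45°) cos(0°)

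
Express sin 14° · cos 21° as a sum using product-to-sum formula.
sin 14° cos 21° = (1/2)[sin(14°+21°) + sin(14°-21°)]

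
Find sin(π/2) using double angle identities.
sin(π/2) = 2 sin π/4 cos π/4 = 1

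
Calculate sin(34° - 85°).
sin(34° - 85°) = sin 34° cos 85° - cos 34° sin 85° = -0.7771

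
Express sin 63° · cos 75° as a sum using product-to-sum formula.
sin 63° cos 75° = (1/2)[sin(63°+75°) + sin(63°-75°)]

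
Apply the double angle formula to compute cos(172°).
cos(172°) = cos²86° - sin²86° = -0.9903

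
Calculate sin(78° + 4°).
sin(78° + 4°) = sin 78° cos 4° + cos 78° sin 4° = 0.9903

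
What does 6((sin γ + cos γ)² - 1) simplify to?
6((sin γ + cos γ)² - 1) = 6(sin(2γ)) (using Pythagorean + double angle)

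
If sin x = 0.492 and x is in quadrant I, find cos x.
cos x = 0.8706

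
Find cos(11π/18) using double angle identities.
cos(11π/18) = cos²11π/36 - sin²11π/36 = -0.342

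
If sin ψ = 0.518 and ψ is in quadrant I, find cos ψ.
cos ψ = 0.8554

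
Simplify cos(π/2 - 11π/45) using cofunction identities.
cos(π/2 - 11π/45) = sin(11π/45)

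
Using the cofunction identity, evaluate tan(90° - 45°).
tan(90° - 45°) = cot(45°) = 1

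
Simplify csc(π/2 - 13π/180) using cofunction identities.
csc(π/2 - 13π/180) = sec(13π/180)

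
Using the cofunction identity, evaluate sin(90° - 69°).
sin(90° - 69°) = cos(69°) = 0.3584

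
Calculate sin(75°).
sin(75°) = (√6+√2)/4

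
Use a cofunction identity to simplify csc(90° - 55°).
csc(90° - 55°) = sec(55°)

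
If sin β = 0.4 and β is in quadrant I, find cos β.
cos β = 0.9165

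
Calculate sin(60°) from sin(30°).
sin(60°) = 2 sin 30° cos 30° = √3/2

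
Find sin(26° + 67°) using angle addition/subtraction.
sin(26° + 67°) = sin 26° cos 67° + cos 26° sin 67° = 0.9986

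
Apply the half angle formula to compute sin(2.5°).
sin(2.5°) = √((1 - cos 5°)/2) = 0.04362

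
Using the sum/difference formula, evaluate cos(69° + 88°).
cos(69° + 88°) = cos 69° cos 88° - sin 69° sin 88° = -0.9205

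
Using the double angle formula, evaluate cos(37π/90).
cos(37π/90) = cos²37π/180 - sin²37π/180 = 0.2756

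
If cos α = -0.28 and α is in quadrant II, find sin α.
sin α = 0.96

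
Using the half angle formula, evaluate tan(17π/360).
tan(17π/360) = sin 17π/180 / (1 + cos 17π/180) = 0.1495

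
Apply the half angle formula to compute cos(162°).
cos(162°) = -√((1 + cos 324°)/2) = -0.9511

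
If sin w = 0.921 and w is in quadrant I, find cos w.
cos w = 0.3896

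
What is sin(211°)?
sin(211°) = -0.515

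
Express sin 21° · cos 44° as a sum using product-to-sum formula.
sin 21° cos 44° = (1/2)[sin(21°+44°) + sin(21°-44°)]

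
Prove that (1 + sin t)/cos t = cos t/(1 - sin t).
LHS = (1 + sin t)(1 - sin t) / (cos t(1 - sin t)) = (1 - sin²t) / (cos t(1 - sin t)) = cos²t / (cos t(1 - sin t)) = cos t/(1 - sin t) = RHS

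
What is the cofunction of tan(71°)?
tan(71°) = cot(90° - 71°) = cot(19°)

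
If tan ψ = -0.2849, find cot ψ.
cot ψ = 1/tan ψ = -3.51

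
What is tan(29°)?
tan(29°) = 0.5543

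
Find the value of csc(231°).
csc(231°) = -1.287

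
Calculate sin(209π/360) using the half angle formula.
sin(209π/360) = √((1 - cos 209π/180)/2) = 0.9681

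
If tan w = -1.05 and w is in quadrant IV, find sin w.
sin w = -0.7241 (using tan²w + 1 = sec²w)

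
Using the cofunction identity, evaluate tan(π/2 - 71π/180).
tan(π/2 - 71π/180) = cot(71π/180) = 0.3443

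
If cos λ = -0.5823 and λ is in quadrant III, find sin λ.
sin λ = -0.813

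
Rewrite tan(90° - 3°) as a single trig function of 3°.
tan(90° - 3°) = cot(3°)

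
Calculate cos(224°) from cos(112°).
cos(224°) = cos²112° - sin²112° = -0.7193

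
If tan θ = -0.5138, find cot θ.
cot θ = 1/tan θ = -1.946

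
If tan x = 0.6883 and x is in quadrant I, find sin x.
sin x = 0.567 (using tan²x + 1 = sec²x)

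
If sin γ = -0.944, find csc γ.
csc γ = 1/sin γ = -1.059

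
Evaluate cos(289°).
cos(289°) = 0.3256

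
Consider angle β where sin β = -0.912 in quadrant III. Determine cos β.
cos β = ±√(1 - sin²β) = -0.4102 (negative in QIII)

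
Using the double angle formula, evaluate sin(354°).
sin(354°) = 2 sin 177° cos 177° = -0.1045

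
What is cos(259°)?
cos(259°) = -0.1908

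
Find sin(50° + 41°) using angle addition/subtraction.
sin(50° + 41°) = sin 50° cos 41° + cos 50° sin 41° = 0.9998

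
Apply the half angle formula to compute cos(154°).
cos(154°) = -√((1 + cos 308°)/2) = -0.8988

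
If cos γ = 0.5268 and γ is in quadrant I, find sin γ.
sin γ = 0.85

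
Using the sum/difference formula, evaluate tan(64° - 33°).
tan(64° - 33°) = (tan 64° - tan 33°)/(1 + tan 64° tan 33°) = 0.6009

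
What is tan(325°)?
tan(325°) = -0.7002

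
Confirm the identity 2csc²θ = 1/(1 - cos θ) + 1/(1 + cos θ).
RHS = [(1 + cos θ) + (1 - cos θ)] / [(1 - cos θ)(1 + cos θ)] = 2/(1 - cos²θ) = 2/sin²θ = 2csc²θ = LHS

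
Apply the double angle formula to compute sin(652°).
sin(652°) = 2 sin 326° cos 326° = -0.9272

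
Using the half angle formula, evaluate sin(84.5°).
sin(84.5°) = √((1 - cos 169°)/2) = 0.9954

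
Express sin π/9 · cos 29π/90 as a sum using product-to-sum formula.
sin π/9 cos 29π/90 = (1/2)[sin(π/9+29π/90) + sin(π/9-29π/90)]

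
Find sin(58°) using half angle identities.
sin(58°) = √((1 - cos 116°)/2) = 0.848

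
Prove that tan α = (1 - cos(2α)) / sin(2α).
RHS = 2sin²α / (2 sin α cos α) = sin α/cos α = tan α = LHS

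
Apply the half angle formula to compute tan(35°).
tan(35°) = sin 70° / (1 + cos 70°) = 0.7002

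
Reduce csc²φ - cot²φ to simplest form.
csc²φ - cot²φ = 1 (using Pythagorean identity)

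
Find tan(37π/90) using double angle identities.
tan(37π/90) = 2 tan 37π/180 / (1 - tan²37π/180) = 3.487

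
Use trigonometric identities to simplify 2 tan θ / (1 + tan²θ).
2 tan θ / (1 + tan²θ) = sin(2θ) (using Double angle)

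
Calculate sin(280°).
sin(280°) = -0.9848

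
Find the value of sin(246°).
sin(246°) = -0.9135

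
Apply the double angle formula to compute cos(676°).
cos(676°) = cos²338° - sin²338° = 0.7193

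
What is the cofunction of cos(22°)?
cos(22°) = sin(90° - 22°) = sin(68°)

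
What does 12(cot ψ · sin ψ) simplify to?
12(cot ψ · sin ψ) = 12(cos ψ) (using Quotient identity)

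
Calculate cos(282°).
cos(282°) = 0.2079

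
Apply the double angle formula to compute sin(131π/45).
sin(131π/45) = 2 sin 131π/90 cos 131π/90 = 0.2756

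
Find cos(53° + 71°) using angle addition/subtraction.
cos(53° + 71°) = cos 53° cos 71° - sin 53° sin 71° = -0.5592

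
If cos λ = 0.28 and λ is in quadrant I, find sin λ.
sin λ = 0.96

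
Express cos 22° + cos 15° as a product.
cos 22° + cos 15° = 2 cos(18.5°) cos(3.5°)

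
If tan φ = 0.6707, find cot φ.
cot φ = 1/tan φ = 1.491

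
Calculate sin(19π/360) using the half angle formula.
sin(19π/360) = √((1 - cos 19π/180)/2) = 0.165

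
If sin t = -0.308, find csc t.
csc t = 1/sin t = -3.247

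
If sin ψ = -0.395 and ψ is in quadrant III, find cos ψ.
cos ψ = -0.9187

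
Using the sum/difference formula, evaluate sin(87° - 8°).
sin(87° - 8°) = sin 87° cos 8° - cos 87° sin 8° = 0.9816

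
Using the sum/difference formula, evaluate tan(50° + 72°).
tan(50° + 72°) = (tan 50° + tan 72°)/(1 - tan 50° tan 72°) = -1.6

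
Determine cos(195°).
cos(195°) = -(√6+√2)/4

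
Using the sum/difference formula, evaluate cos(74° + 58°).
cos(74° + 58°) = cos 74° cos 58° - sin 74° sin 58° = -0.6691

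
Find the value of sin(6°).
sin(6°) = 0.1045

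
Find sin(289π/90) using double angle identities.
sin(289π/90) = 2 sin 289π/180 cos 289π/180 = -0.6157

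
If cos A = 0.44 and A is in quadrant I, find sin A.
sin A = 0.898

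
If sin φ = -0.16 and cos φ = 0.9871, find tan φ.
tan φ = sin φ / cos φ = -0.1621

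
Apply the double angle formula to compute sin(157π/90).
sin(157π/90) = 2 sin 157π/180 cos 157π/180 = -0.7193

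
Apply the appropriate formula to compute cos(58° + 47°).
cos(58° + 47°) = cos 58° cos 47° - sin 58° sin 47° = -(√6-√2)/4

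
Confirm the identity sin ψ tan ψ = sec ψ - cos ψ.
RHS = 1/cos ψ - cos ψ = (1 - cos²ψ)/cos ψ = sin²ψ/cos ψ = sin ψ · (sin ψ/cos ψ) = sin ψ tan ψ = LHS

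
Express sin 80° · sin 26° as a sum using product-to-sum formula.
sin 80° sin 26° = (1/2)[cos(80°-26°) - cos(80°+26°)]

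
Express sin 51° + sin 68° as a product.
sin 51° + sin 68° = 2 sin(59.5°) cos(-8.5°)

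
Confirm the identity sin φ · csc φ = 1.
LHS = sin φ · (1/sin φ) = 1 = RHS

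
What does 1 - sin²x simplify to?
1 - sin²x = cos²x (using Pythagorean identity)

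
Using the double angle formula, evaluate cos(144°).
cos(144°) = cos²72° - sin²72° = -0.809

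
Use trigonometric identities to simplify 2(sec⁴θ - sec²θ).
2(sec⁴θ - sec²θ) = 2(tan⁴θ + tan²θ) (using Pythagorean)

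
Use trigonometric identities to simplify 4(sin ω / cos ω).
4(sin ω / cos ω) = 4(tan ω) (using Quotient identity)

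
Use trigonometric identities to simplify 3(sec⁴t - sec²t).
3(sec⁴t - sec²t) = 3(tan⁴t + tan²t) (using Pythagorean)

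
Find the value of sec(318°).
sec(318°) = 1.346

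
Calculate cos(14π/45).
cos(14π/45) = 0.5592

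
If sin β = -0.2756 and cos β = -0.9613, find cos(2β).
cos(2β) = cos²β - sin²β = 0.8481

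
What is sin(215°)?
sin(215°) = -0.5736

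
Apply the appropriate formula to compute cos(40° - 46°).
cos(40° - 46°) = cos 40° cos 46° + sin 40° sin 46° = 0.9945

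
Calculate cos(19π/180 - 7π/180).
cos(19π/180 - 7π/180) = cos 19π/180 cos 7π/180 + sin 19π/180 sin 7π/180 = 0.9781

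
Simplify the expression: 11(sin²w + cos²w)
11(sin²w + cos²w) = 11 (using Pythagorean identity)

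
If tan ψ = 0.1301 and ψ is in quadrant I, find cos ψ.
cos ψ = 0.9916 (using tan²ψ + 1 = sec²ψ)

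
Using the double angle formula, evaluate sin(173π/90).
sin(173π/90) = 2 sin 173π/180 cos 173π/180 = -0.2419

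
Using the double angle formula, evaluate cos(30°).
cos(30°) = cos²15° - sin²15° = √3/2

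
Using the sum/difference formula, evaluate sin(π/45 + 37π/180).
sin(π/45 + 37π/180) = sin π/45 cos 37π/180 + cos π/45 sin 37π/180 = 0.6561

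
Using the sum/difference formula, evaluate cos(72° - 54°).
cos(72° - 54°) = cos 72° cos 54° + sin 72° sin 54° = 0.9511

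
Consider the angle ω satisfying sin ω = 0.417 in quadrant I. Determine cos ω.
cos ω = √(1 - sin²ω) = 0.9089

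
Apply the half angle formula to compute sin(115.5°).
sin(115.5°) = √((1 - cos 231°)/2) = 0.9026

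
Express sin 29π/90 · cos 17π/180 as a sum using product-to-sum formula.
sin 29π/90 cos 17π/180 = (1/2)[sin(29π/90+17π/180) + sin(29π/90-17π/180)]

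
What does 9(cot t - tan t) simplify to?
9(cot t - tan t) = 9(2 cot(2t)) (using Double angle)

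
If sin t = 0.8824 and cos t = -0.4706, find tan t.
tan t = sin t / cos t = -1.875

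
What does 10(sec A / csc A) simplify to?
10(sec A / csc A) = 10(tan A) (using Reciprocal identities)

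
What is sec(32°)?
sec(32°) = 1.179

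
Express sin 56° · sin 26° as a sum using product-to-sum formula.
sin 56° sin 26° = (1/2)[cos(56°-26°) - cos(56°+26°)]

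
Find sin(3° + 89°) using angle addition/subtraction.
sin(3° + 89°) = sin 3° cos 89° + cos 3° sin 89° = 0.9994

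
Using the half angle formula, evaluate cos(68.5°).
cos(68.5°) = √((1 + cos 137°)/2) = 0.3665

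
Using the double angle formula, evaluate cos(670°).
cos(670°) = cos²335° - sin²335° = 0.6428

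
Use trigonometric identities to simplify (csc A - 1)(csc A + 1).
(csc A - 1)(csc A + 1) = cot²A (using Diff. of squares)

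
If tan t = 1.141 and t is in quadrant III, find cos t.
cos t = -0.6591 (using tan²t + 1 = sec²t)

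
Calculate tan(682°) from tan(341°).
tan(682°) = 2 tan 341° / (1 - tan²341°) = -0.7813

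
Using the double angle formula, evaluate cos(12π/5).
cos(12π/5) = cos²6π/5 - sin²6π/5 = 0.309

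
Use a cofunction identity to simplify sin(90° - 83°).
sin(90° - 83°) = cos(83°)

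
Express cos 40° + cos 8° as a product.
cos 40° + cos 8° = 2 cos(24°) cos(16°)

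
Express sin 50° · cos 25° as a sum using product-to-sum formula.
sin 50° cos 25° = (1/2)[sin(50°+25°) + sin(50°-25°)]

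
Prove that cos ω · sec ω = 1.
LHS = cos ω · (1/cos ω) = 1 = RHS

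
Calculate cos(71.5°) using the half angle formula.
cos(71.5°) = √((1 + cos 143°)/2) = 0.3173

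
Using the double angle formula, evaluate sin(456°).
sin(456°) = 2 sin 228° cos 228° = 0.9945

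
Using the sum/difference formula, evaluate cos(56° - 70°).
cos(56° - 70°) = cos 56° cos 70° + sin 56° sin 70° = 0.9703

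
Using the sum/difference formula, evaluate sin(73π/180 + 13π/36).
sin(73π/180 + 13π/36) = sin 73π/180 cos 13π/36 + cos 73π/180 sin 13π/36 = 0.6691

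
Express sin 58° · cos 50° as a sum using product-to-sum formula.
sin 58° cos 50° = (1/2)[sin(58°+50°) + sin(58°-50°)]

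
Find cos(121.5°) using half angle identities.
cos(121.5°) = -√((1 + cos 243°)/2) = -0.5225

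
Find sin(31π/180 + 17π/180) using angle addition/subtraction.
sin(31π/180 + 17π/180) = sin 31π/180 cos 17π/180 + cos 31π/180 sin 17π/180 = 0.7431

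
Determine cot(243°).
cot(243°) = 0.5095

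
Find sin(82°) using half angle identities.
sin(82°) = √((1 - cos 164°)/2) = 0.9903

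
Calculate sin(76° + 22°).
sin(76° + 22°) = sin 76° cos 22° + cos 76° sin 22° = 0.9903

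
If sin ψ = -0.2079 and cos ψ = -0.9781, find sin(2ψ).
sin(2ψ) = 2 sin ψ cos ψ = 0.4067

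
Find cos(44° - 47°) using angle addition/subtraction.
cos(44° - 47°) = cos 44° cos 47° + sin 44° sin 47° = 0.9986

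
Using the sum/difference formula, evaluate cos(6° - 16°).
cos(6° - 16°) = cos 6° cos 16° + sin 6° sin 16° = 0.9848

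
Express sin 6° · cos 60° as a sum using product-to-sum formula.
sin 6° cos 60° = (1/2)[sin(6°+60°) + sin(6°-60°)]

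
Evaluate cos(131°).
cos(131°) = -0.6561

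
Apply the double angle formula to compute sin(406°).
sin(406°) = 2 sin 203° cos 203° = 0.7193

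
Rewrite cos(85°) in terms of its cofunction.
cos(85°) = sin(90° - 85°) = sin(5°)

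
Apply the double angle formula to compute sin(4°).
sin(4°) = 2 sin 2° cos 2° = 0.06976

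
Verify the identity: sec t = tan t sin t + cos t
RHS = sin²t/cos t + cos t = (sin²t + cos²t)/cos t = 1/cos t = sec t = LHS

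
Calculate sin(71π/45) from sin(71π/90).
sin(71π/45) = 2 sin 71π/90 cos 71π/90 = -0.9703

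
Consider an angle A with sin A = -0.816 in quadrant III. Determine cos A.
cos A = ±√(1 - sin²A) = -0.5781 (negative in QIII)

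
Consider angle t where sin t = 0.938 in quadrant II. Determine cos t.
cos t = ±√(1 - sin²t) = -0.3466 (negative in QII)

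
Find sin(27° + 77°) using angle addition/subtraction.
sin(27° + 77°) = sin 27° cos 77° + cos 27° sin 77° = 0.9703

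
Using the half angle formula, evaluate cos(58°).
cos(58°) = √((1 + cos 116°)/2) = 0.5299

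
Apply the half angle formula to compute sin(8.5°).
sin(8.5°) = √((1 - cos 17°)/2) = 0.1478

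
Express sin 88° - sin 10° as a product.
sin 88° - sin 10° = 2 cos(49°) sin(39°)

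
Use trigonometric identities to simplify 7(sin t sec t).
7(sin t sec t) = 7(tan t) (using Reciprocal + quotient)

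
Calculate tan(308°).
tan(308°) = -1.28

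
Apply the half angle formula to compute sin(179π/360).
sin(179π/360) = √((1 - cos 179π/180)/2) = 1.0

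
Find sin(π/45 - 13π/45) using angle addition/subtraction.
sin(π/45 - 13π/45) = sin π/45 cos 13π/45 - cos π/45 sin 13π/45 = -0.7431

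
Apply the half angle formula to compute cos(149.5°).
cos(149.5°) = -√((1 + cos 299°)/2) = -0.8616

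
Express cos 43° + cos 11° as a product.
cos 43° + cos 11° = 2 cos(27°) cos(16°)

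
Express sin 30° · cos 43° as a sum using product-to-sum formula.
sin 30° cos 43° = (1/2)[sin(30°+43°) + sin(30°-43°)]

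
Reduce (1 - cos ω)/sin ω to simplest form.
(1 - cos ω)/sin ω = tan(ω/2) (using Half angle)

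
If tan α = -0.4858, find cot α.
cot α = 1/tan α = -2.058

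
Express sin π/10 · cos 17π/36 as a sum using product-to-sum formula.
sin π/10 cos 17π/36 = (1/2)[sin(π/10+17π/36) + sin(π/10-17π/36)]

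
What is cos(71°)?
cos(71°) = 0.3256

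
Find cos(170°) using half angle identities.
cos(170°) = -√((1 + cos 340°)/2) = -0.9848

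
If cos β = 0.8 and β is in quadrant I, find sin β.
sin β = 0.6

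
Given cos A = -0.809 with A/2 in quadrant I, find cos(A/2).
cos(A/2) = ±√((1 + cos A)/2); positive since A/2 ∈ QI, so cos(A/2) = 0.309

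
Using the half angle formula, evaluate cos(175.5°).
cos(175.5°) = -√((1 + cos 351°)/2) = -0.9969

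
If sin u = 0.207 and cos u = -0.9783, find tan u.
tan u = sin u / cos u = -0.2116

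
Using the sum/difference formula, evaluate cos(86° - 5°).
cos(86° - 5°) = cos 86° cos 5° + sin 86° sin 5° = 0.1564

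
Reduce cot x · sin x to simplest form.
cot x · sin x = cos x (using Quotient identity)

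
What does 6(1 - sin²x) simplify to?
6(1 - sin²x) = 6(cos²x) (using Pythagorean identity)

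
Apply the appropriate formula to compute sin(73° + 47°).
sin(73° + 47°) = sin 73° cos 47° + cos 73° sin 47° = √3/2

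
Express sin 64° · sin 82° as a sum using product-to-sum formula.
sin 64° sin 82° = (1/2)[cos(64°-82°) - cos(64°+82°)]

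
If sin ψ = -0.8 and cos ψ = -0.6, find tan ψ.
tan ψ = sin ψ / cos ψ = 1.333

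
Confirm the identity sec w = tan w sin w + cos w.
RHS = sin²w/cos w + cos w = (sin²w + cos²w)/cos w = 1/cos w = sec w = LHS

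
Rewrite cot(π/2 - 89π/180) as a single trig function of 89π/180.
cot(π/2 - 89π/180) = tan(89π/180)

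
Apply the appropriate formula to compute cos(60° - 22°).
cos(60° - 22°) = cos 60° cos 22° + sin 60° sin 22° = 0.788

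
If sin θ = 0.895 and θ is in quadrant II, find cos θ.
cos θ = -0.4461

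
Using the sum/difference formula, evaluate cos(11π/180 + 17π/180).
cos(11π/180 + 17π/180) = cos 11π/180 cos 17π/180 - sin 11π/180 sin 17π/180 = 0.8829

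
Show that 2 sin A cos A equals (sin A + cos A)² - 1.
RHS = sin²A + 2 sin A cos A + cos²A - 1 = (sin²A + cos²A) + 2 sin A cos A - 1 = 1 + 2 sin A cos A - 1 = 2 sin A cos A = LHS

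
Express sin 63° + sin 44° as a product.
sin 63° + sin 44° = 2 sin(53.5°) cos(9.5°)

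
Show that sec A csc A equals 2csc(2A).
RHS = 2/sin(2A) = 2/(2 sin A cos A) = 1/(sin A cos A) = (1/cos A)(1/sin A) = sec A csc A = LHS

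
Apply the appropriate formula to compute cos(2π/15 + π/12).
cos(2π/15 + π/12) = cos 2π/15 cos π/12 - sin 2π/15 sin π/12 = 0.7771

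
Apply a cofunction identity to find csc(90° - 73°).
csc(90° - 73°) = sec(73°) = 3.42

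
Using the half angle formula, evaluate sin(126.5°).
sin(126.5°) = √((1 - cos 253°)/2) = 0.8039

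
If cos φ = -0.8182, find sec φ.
sec φ = 1/cos φ = -1.222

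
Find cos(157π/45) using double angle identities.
cos(157π/45) = 2cos²157π/90 - 1 = -0.0349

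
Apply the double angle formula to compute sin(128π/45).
sin(128π/45) = 2 sin 64π/45 cos 64π/45 = 0.4695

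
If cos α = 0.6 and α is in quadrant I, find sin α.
sin α = 0.8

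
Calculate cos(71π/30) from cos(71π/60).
cos(71π/30) = 1 - 2sin²71π/60 = 0.4067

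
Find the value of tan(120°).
tan(120°) = -√3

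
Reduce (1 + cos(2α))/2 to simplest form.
(1 + cos(2α))/2 = cos²α (using Power reduction)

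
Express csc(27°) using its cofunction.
csc(27°) = sec(90° - 27°) = sec(63°)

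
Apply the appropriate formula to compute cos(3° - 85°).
cos(3° - 85°) = cos 3° cos 85° + sin 3° sin 85° = 0.1392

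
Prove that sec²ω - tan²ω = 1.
LHS = 1/cos²ω - sin²ω/cos²ω = (1 - sin²ω)/cos²ω = cos²ω/cos²ω = 1 = RHS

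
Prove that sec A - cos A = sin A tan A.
LHS = 1/cos A - cos A = (1 - cos²A)/cos A = sin²A/cos A = sin A · (sin A/cos A) = sin A tan A = RHS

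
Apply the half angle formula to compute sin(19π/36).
sin(19π/36) = √((1 - cos 19π/18)/2) = 0.9962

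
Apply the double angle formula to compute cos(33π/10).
cos(33π/10) = cos²33π/20 - sin²33π/20 = -0.5878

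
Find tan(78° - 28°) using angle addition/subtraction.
tan(78° - 28°) = (tan 78° - tan 28°)/(1 + tan 78° tan 28°) = 1.192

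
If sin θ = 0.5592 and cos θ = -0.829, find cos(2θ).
cos(2θ) = cos²θ - sin²θ = 0.3745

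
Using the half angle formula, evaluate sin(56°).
sin(56°) = √((1 - cos 112°)/2) = 0.829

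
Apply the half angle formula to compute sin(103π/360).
sin(103π/360) = √((1 - cos 103π/180)/2) = 0.7826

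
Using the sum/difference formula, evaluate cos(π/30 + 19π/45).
cos(π/30 + 19π/45) = cos π/30 cos 19π/45 - sin π/30 sin 19π/45 = 0.1392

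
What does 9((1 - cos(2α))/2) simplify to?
9((1 - cos(2α))/2) = 9(sin²α) (using Power reduction)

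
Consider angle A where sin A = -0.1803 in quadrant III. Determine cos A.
cos A = ±√(1 - sin²A) = -0.9836 (negative in QIII)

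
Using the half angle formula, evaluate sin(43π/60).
sin(43π/60) = √((1 - cos 43π/30)/2) = 0.7771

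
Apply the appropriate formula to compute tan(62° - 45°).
tan(62° - 45°) = (tan 62° - tan 45°)/(1 + tan 62° tan 45°) = 0.3057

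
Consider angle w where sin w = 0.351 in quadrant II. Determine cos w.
cos w = ±√(1 - sin²w) = -0.9364 (negative in QII)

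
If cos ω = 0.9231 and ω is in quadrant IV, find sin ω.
sin ω = -0.3846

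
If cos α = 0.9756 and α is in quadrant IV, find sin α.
sin α = -0.2196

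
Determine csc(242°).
csc(242°) = -1.133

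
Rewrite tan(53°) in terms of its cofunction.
tan(53°) = cot(90° - 53°) = cot(37°)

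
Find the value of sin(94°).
sin(94°) = 0.9976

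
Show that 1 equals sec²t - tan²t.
RHS = 1/cos²t - sin²t/cos²t = (1 - sin²t)/cos²t = cos²t/cos²t = 1 = LHS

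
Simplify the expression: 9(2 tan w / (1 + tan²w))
9(2 tan w / (1 + tan²w)) = 9(sin(2w)) (using Double angle)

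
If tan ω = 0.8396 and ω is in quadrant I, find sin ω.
sin ω = 0.643 (using tan²ω + 1 = sec²ω)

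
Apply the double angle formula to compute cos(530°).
cos(530°) = cos²265° - sin²265° = -0.9848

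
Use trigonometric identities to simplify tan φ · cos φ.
tan φ · cos φ = sin φ (using Quotient identity)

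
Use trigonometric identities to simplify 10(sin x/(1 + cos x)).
10(sin x/(1 + cos x)) = 10(tan(x/2)) (using Half angle)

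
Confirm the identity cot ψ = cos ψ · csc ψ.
RHS = cos ψ · (1/sin ψ) = cos ψ/sin ψ = cot ψ = LHS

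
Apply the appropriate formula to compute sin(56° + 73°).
sin(56° + 73°) = sin 56° cos 73° + cos 56° sin 73° = 0.7771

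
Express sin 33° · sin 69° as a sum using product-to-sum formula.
sin 33° sin 69° = (1/2)[cos(33°-69°) - cos(33°+69°)]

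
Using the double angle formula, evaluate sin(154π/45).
sin(154π/45) = 2 sin 77π/45 cos 77π/45 = -0.9703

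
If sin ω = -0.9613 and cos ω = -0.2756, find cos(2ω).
cos(2ω) = cos²ω - sin²ω = -0.8481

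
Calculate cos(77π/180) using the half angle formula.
cos(77π/180) = √((1 + cos 77π/90)/2) = 0.225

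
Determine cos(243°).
cos(243°) = -0.454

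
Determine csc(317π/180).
csc(317π/180) = -1.466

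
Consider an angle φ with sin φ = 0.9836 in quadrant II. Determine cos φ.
cos φ = ±√(1 - sin²φ) = -0.1804 (negative in QII)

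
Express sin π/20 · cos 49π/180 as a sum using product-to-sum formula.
sin π/20 cos 49π/180 = (1/2)[sin(π/20+49π/180) + sin(π/20-49π/180)]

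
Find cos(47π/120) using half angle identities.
cos(47π/120) = √((1 + cos 47π/60)/2) = 0.3338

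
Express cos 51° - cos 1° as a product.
cos 51° - cos 1° = -2 sin(26°) sin(25°)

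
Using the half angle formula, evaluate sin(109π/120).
sin(109π/120) = √((1 - cos 109π/60)/2) = 0.284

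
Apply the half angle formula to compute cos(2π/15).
cos(2π/15) = √((1 + cos 4π/15)/2) = 0.9135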